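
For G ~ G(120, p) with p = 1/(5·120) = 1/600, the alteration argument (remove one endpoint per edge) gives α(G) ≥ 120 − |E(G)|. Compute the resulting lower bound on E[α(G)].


E[|E(G)|] = C(120, 2)·p = 7140 · (1/600) = 119/10.
E[α(G)] ≥ n − E[|E(G)|] = 120 − 119/10 = 1081/10.
Numerically: ≈ 108.10000.
(This is only a lower bound; the true E[α(G)] may be larger.)

E[α(G)] ≥ 1081/10 ≈ 108.10000.


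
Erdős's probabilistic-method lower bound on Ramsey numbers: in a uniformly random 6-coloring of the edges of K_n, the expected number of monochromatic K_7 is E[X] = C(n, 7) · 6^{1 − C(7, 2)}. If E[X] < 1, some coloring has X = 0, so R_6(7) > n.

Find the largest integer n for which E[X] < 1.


We need C(n, 7) · 6^{1 − 21} < 1, i.e. C(n, 7) < 6^{21 − 1} = 3656158440062976.
Check values of n near the boundary:
  n = 567: C(567, 7) = 3601671315933933; 3601671315933933 < 3656158440062976? YES
  n = 568: C(568, 7) = 3646611956239704; 3646611956239704 < 3656158440062976? YES
  n = 569: C(569, 7) = 3692032389858348; 3692032389858348 < 3656158440062976? NO
  n = 570: C(570, 7) = 3737936877831720; 3737936877831720 < 3656158440062976? NO
The largest n with C(n, 7) < 3656158440062976 is n = 568 (where E[X] = 16882462760369/16926659444736 ≈ 0.997389). Hence R_6(7) > 568, i.e. R_6(7) ≥ 569.

Largest n = 568; hence R_6(7) > 568.


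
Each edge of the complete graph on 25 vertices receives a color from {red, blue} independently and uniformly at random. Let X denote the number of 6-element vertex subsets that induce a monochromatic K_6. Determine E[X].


Let X = Σ_S X_S over the C(25, 6) = 177100 subsets S of size 6, where X_S = 1 if the K_6 on S is monochromatic.
For a fixed S, the K_6 on S has C(6, 2) = 15 edges. P[all 15 edges red] = (1/2)^15, and likewise for blue, so P[monochromatic] = 2·(1/2)^15 = 2^{1 − 15} = 1/16384.
By linearity of expectation: E[X] = C(25, 6) · 2^{1 − 15} = 177100 · 1/16384 = 44275/4096.
Numerically: E[X] ≈ 10.8093.

E[X] = C(25,6)·2^(1−C(6,2)) = 44275/4096 ≈ 10.8093.


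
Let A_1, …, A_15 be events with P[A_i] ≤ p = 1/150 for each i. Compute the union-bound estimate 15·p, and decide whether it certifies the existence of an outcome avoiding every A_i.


Union bound: P[∪_{i=1}^{15} A_i] ≤ Σ_i P[A_i] ≤ 15·p = 15·(1/150) = 1/10.
Numerically: 1/10 ≈ 0.100000.
Is 1/10 < 1? YES.
Since P[∪ A_i] ≤ 1/10 < 1, the complement has P[∩ A_i^c] ≥ 1 − 1/10 = 9/10 > 0, so some outcome avoids every A_i.

15·p = 1/10 ≈ 0.100000; existence CERTIFIED by the union bound.


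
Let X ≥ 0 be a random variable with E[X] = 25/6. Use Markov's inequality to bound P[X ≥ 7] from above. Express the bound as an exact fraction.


μ = E[X] = 25/6, a = 7.
Markov: P[X ≥ 7] ≤ μ/a = (25/6)/7 = 25/42.
Numerically: ≈ 0.595238.
(Since a = 7 > μ = 4.166667, the bound 25/42 is < 1 and informative.)

P[X ≥ 7] ≤ 25/42 ≈ 0.595238.


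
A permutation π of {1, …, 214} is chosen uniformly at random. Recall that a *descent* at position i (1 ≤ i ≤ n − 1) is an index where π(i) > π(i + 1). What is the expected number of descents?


Write X = Σ X_I over i = 1, …, 213, with X_I the indicator of one descent.
There are 213 indicators.
For each fixed i, the pair (π(i), π(i+1)) is a uniformly random ordered pair of distinct values from {1, …, 214}; by symmetry P[π(i) > π(i+1)] = 1/2.
By linearity: E[X] = 213 · (1/2) = (214 − 1) · (1/2) = 213/2 ≈ 106.500000.

E[X] = 213/2 = 106.500000.


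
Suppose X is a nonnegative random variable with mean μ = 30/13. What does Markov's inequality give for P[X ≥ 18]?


μ = E[X] = 30/13, a = 18.
Markov: P[X ≥ 18] ≤ μ/a = (30/13)/18 = 5/39.
Numerically: ≈ 0.12821.
(Since a = 18 > μ = 2.30769, the bound 5/39 is < 1 and informative.)

P[X ≥ 18] ≤ 5/39 ≈ 0.12821.


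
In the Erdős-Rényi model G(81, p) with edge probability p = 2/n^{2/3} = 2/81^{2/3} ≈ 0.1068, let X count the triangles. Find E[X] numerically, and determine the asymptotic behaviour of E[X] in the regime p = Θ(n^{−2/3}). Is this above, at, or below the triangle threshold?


Number of potential triangles: C(81, 3) = 85320.
Each occurs with probability p³ ≈ (0.1068)³ ≈ 1.219326e-03.
By linearity: E[X] = C(81, 3)·p³ ≈ 85320 · 1.219326e-03 ≈ 104.0329.
Since α = 2/3 < 1, p = c/n^{2/3} ≫ 1/n is above the triangle threshold p ~ 1/n. Asymptotically E[X] ~ (c³/6)·n^{3(1−α)} = (2³/6)·n^{1} → ∞; triangles are abundant w.h.p.

E[X] ≈ 104.0329; in regime p = Θ(1/n^{2/3}) E[X] diverges (above the triangle threshold p ~ 1/n).


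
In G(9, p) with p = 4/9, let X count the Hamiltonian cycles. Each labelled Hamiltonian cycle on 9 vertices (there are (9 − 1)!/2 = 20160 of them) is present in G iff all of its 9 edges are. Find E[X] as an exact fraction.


K_9 has (9 − 1)!/2 = 20160 labelled Hamiltonian cycles.
For each such Hamiltonian cycle H, let X_H = 1 if all 9 edges of H are present in G. Then P[X_H = 1] = p^{9} = (4/9)^{9} = 262144/387420489.
Summing the indicators: E[X] = Σ_H E[X_H] = 20160 · p^{9} = 20160 · 262144/387420489 = 587202560/43046721.
Numerically: E[X] ≈ 13.64.

E[X] = 20160 · (4/9)^{9} = 587202560/43046721 ≈ 13.64.


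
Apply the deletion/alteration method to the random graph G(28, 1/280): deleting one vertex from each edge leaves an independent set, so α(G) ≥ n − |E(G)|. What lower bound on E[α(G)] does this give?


E[|E(G)|] = C(28, 2)·p = 378 · (1/280) = 27/20.
E[α(G)] ≥ n − E[|E(G)|] = 28 − 27/20 = 533/20.
Numerically: ≈ 26.65000.
(This is only a lower bound; the true E[α(G)] may be larger.)

E[α(G)] ≥ 533/20 ≈ 26.65000.


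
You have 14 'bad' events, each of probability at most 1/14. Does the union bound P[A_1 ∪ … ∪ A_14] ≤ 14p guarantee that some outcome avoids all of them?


Union bound: P[∪_{i=1}^{14} A_i] ≤ Σ_i P[A_i] ≤ 14·p = 14·(1/14) = 1.
Numerically: 1 ≈ 1.000000.
Is 1 < 1? NO.
Since the bound 1 is ≥ 1, the union bound is uninformative here; it does NOT by itself certify existence.

14·p = 1 ≈ 1.000000; existence NOT certified by the union bound.


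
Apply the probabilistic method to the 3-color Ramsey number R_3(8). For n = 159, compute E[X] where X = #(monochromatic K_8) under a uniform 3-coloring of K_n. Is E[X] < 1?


E[X] = C(159, 8) · 3^{1 − 28} = 8471208603429 · 3^{−27} = 8471208603429/7625597484987.
As a reduced fraction: E[X] = 941245400381/847288609443 ≈ 1.110891.
Is E[X] < 1? NO.
Since E[X] ≥ 1, the first-moment bound is inconclusive at n = 159; it does NOT by itself certify R_3(8) > 159.

E[X] = 941245400381/847288609443 ≈ 1.110891; E[X] ≥ 1; first-moment method inconclusive here.


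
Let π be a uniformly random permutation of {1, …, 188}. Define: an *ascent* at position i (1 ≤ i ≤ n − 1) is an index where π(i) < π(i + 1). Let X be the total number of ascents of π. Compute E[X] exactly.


Write X = Σ X_I over i = 1, …, 187, with X_I the indicator of one ascent.
There are 187 indicators.
For each fixed i, the pair (π(i), π(i+1)) is a uniformly random ordered pair of distinct values from {1, …, 188}; by symmetry P[π(i) < π(i+1)] = 1/2.
By linearity: E[X] = 187 · (1/2) = (188 − 1) · (1/2) = 187/2 ≈ 93.5000.

E[X] = 187/2 = 93.5000.


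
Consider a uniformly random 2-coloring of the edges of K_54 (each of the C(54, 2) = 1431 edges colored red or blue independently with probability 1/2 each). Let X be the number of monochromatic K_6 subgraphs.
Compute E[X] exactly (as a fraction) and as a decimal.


Let X = Σ_S X_S over the C(54, 6) = 25827165 subsets S of size 6, where X_S = 1 if the K_6 on S is monochromatic.
For a fixed S, the K_6 on S has C(6, 2) = 15 edges. P[all 15 edges red] = (1/2)^15, and likewise for blue, so P[monochromatic] = 2·(1/2)^15 = 2^{1 − 15} = 1/16384.
By linearity of expectation: E[X] = C(54, 6) · 2^{1 − 15} = 25827165 · 1/16384 = 25827165/16384.
Numerically: E[X] ≈ 1576.3651.

E[X] = C(54,6)·2^(1−C(6,2)) = 25827165/16384 ≈ 1576.3651.


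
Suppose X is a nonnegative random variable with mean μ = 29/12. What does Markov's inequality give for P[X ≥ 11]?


μ = E[X] = 29/12, a = 11.
Markov: P[X ≥ 11] ≤ μ/a = (29/12)/11 = 29/132.
Numerically: ≈ 0.219697.
(Since a = 11 > μ = 2.416667, the bound 29/132 is < 1 and informative.)

P[X ≥ 11] ≤ 29/132 ≈ 0.219697.


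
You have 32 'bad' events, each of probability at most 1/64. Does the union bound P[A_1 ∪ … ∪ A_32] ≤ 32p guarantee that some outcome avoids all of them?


Union bound: P[∪_{i=1}^{32} A_i] ≤ Σ_i P[A_i] ≤ 32·p = 32·(1/64) = 1/2.
Numerically: 1/2 ≈ 0.5000000.
Is 1/2 < 1? YES.
Since P[∪ A_i] ≤ 1/2 < 1, the complement has P[∩ A_i^c] ≥ 1 − 1/2 = 1/2 > 0, so some outcome avoids every A_i.

32·p = 1/2 ≈ 0.5000000; existence CERTIFIED by the union bound.


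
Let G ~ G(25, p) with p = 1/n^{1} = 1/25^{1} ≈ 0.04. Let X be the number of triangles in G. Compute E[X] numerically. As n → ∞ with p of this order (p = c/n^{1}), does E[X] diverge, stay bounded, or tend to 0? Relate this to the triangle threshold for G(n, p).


Number of potential triangles: C(25, 3) = 2300.
Each occurs with probability p³ ≈ (0.04)³ ≈ 6.4000000e-05.
By linearity: E[X] = C(25, 3)·p³ ≈ 2300 · 6.4000000e-05 ≈ 0.14720.
Here α = 1, so p = 1/n is exactly at the triangle threshold p ~ 1/n. Asymptotically E[X] → c³/6 = 1³/6 = 1/6 ≈ 0.16667, a bounded constant. In this regime the triangle count is asymptotically Poisson(c³/6).

E[X] ≈ 0.14720; in regime p = Θ(1/n^{1}) E[X] stays bounded (at the triangle threshold p ~ 1/n).


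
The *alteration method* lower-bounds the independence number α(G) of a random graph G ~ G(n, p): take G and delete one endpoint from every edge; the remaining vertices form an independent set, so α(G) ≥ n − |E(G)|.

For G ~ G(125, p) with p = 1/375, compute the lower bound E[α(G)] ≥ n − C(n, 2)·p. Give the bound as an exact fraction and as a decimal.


E[|E(G)|] = C(125, 2)·p = 7750 · (1/375) = 62/3.
E[α(G)] ≥ n − E[|E(G)|] = 125 − 62/3 = 313/3.
Numerically: ≈ 104.333333.
(This is only a lower bound; the true E[α(G)] may be larger.)

E[α(G)] ≥ 313/3 ≈ 104.333333.


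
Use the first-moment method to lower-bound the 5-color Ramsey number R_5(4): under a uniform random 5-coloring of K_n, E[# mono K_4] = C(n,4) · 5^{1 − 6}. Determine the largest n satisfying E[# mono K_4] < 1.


We need C(n, 4) · 5^{1 − 6} < 1, i.e. C(n, 4) < 5^{6 − 1} = 3125.
Check values of n near the boundary:
  n = 12: C(12, 4) = 495; 495 < 3125? YES
  n = 13: C(13, 4) = 715; 715 < 3125? YES
  n = 14: C(14, 4) = 1001; 1001 < 3125? YES
  n = 15: C(15, 4) = 1365; 1365 < 3125? YES
  n = 16: C(16, 4) = 1820; 1820 < 3125? YES
  n = 17: C(17, 4) = 2380; 2380 < 3125? YES
  n = 18: C(18, 4) = 3060; 3060 < 3125? YES
  n = 19: C(19, 4) = 3876; 3876 < 3125? NO
The largest n with C(n, 4) < 3125 is n = 18 (where E[X] = 612/625 ≈ 0.9792). Hence R_5(4) > 18, i.e. R_5(4) ≥ 19.

Largest n = 18; hence R_5(4) > 18.


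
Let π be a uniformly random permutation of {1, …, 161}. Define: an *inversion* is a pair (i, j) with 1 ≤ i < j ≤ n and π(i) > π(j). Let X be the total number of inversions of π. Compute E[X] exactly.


Write X = Σ X_I over the C(161, 2) = 12880 pairs i < j, with X_I the indicator of one inversion.
There are 12880 indicators.
For each fixed pair i < j, the values π(i) and π(j) are two distinct elements of {1, …, 161} in uniformly random order; by symmetry P[π(i) > π(j)] = 1/2.
By linearity: E[X] = 12880 · (1/2) = C(161, 2) · (1/2) = 12880/2 = 6440 ≈ 6440.000.

E[X] = 6440 = 6440.000.


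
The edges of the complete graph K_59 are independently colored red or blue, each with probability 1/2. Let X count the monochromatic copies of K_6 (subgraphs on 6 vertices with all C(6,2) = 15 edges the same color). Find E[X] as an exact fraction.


Let X = Σ_S X_S over the C(59, 6) = 45057474 subsets S of size 6, where X_S = 1 if the K_6 on S is monochromatic.
For a fixed S, the K_6 on S has C(6, 2) = 15 edges. P[all 15 edges red] = (1/2)^15, and likewise for blue, so P[monochromatic] = 2·(1/2)^15 = 2^{1 − 15} = 1/16384.
By linearity of expectation: E[X] = C(59, 6) · 2^{1 − 15} = 45057474 · 1/16384 = 22528737/8192.
Numerically: E[X] ≈ 2750.08997.

E[X] = C(59,6)·2^(1−C(6,2)) = 22528737/8192 ≈ 2750.08997.


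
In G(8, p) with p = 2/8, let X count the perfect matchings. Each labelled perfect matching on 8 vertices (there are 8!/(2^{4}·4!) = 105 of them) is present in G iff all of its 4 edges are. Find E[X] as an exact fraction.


K_8 has 8!/(2^{4}·4!) = 105 labelled perfect matchings.
For each such perfect matching H, let X_H = 1 if all 4 edges of H are present in G. Then P[X_H = 1] = p^{4} = (1/4)^{4} = 1/256.
By linearity: E[X] = Σ_H E[X_H] = 105 · p^{4} = 105 · 1/256 = 105/256.
Numerically: E[X] ≈ 0.410156.

E[X] = 105 · (1/4)^{4} = 105/256 ≈ 0.410156.


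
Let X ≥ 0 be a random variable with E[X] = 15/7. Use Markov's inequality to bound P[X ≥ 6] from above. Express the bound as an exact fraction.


μ = E[X] = 15/7, a = 6.
Markov: P[X ≥ 6] ≤ μ/a = (15/7)/6 = 5/14.
Numerically: ≈ 0.357143.
(Since a = 6 > μ = 2.142857, the bound 5/14 is < 1 and informative.)

P[X ≥ 6] ≤ 5/14 ≈ 0.357143.


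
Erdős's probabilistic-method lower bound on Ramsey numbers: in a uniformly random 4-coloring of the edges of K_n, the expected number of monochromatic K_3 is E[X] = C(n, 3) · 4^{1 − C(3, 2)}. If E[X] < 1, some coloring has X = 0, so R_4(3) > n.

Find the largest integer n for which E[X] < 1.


We need C(n, 3) · 4^{1 − 3} < 1, i.e. C(n, 3) < 4^{3 − 1} = 16.
Check values of n near the boundary:
  n = 3: C(3, 3) = 1; 1 < 16? YES
  n = 4: C(4, 3) = 4; 4 < 16? YES
  n = 5: C(5, 3) = 10; 10 < 16? YES
  n = 6: C(6, 3) = 20; 20 < 16? NO
  n = 7: C(7, 3) = 35; 35 < 16? NO
  n = 8: C(8, 3) = 56; 56 < 16? NO
The largest n with C(n, 3) < 16 is n = 5 (where E[X] = 5/8 ≈ 0.625). Hence R_4(3) > 5, i.e. R_4(3) ≥ 6.

Largest n = 5; hence R_4(3) > 5.


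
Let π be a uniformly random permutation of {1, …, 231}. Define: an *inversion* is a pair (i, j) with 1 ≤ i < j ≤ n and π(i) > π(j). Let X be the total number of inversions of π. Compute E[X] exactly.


Write X = Σ X_I over the C(231, 2) = 26565 pairs i < j, with X_I the indicator of one inversion.
There are 26565 indicators.
For each fixed pair i < j, the values π(i) and π(j) are two distinct elements of {1, …, 231} in uniformly random order; by symmetry P[π(i) > π(j)] = 1/2.
By linearity: E[X] = 26565 · (1/2) = C(231, 2) · (1/2) = 26565/2 = 26565/2 ≈ 13282.500000.

E[X] = 26565/2 = 13282.500000.


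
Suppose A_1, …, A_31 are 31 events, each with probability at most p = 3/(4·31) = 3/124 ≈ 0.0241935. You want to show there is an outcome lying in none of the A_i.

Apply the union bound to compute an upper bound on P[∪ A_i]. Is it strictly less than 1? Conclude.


Union bound: P[∪_{i=1}^{31} A_i] ≤ Σ_i P[A_i] ≤ 31·p = 31·(3/124) = 3/4.
Numerically: 3/4 ≈ 0.7500000.
Is 3/4 < 1? YES.
Since P[∪ A_i] ≤ 3/4 < 1, the complement has P[∩ A_i^c] ≥ 1 − 3/4 = 1/4 > 0, so some outcome avoids every A_i.

31·p = 3/4 ≈ 0.7500000; existence CERTIFIED by the union bound.


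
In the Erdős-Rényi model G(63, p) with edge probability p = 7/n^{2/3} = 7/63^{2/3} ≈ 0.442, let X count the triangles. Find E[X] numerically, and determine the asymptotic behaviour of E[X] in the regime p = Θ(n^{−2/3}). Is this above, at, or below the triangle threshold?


Number of potential triangles: C(63, 3) = 39711.
Each occurs with probability p³ ≈ (0.442)³ ≈ 8.64198e-02.
By linearity: E[X] = C(63, 3)·p³ ≈ 39711 · 8.64198e-02 ≈ 3431.815.
Since α = 2/3 < 1, p = c/n^{2/3} ≫ 1/n is above the triangle threshold p ~ 1/n. Asymptotically E[X] ~ (c³/6)·n^{3(1−α)} = (7³/6)·n^{1} → ∞; triangles are abundant w.h.p.

E[X] ≈ 3431.815; in regime p = Θ(1/n^{2/3}) E[X] diverges (above the triangle threshold p ~ 1/n).


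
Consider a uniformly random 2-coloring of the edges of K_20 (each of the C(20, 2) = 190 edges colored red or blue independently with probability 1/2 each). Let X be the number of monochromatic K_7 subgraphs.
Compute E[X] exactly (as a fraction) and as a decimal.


Let X = Σ_S X_S over the C(20, 7) = 77520 subsets S of size 7, where X_S = 1 if the K_7 on S is monochromatic.
For a fixed S, the K_7 on S has C(7, 2) = 21 edges. P[all 21 edges red] = (1/2)^21, and likewise for blue, so P[monochromatic] = 2·(1/2)^21 = 2^{1 − 21} = 1/1048576.
Summing: E[X] = C(20, 7) · 2^{1 − 21} = 77520 · 1/1048576 = 4845/65536.
Numerically: E[X] ≈ 0.0739.

E[X] = C(20,7)·2^(1−C(7,2)) = 4845/65536 ≈ 0.0739.


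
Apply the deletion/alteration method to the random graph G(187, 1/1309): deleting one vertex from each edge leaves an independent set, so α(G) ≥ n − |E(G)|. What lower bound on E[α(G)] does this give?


E[|E(G)|] = C(187, 2)·p = 17391 · (1/1309) = 93/7.
E[α(G)] ≥ n − E[|E(G)|] = 187 − 93/7 = 1216/7.
Numerically: ≈ 173.714.
(This is only a lower bound; the true E[α(G)] may be larger.)

E[α(G)] ≥ 1216/7 ≈ 173.714.


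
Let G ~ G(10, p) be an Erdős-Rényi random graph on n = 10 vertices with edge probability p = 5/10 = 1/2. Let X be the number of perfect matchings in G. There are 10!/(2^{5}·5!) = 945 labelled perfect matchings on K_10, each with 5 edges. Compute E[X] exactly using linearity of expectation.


K_10 has 10!/(2^{5}·5!) = 945 labelled perfect matchings.
For each such perfect matching H, let X_H = 1 if all 5 edges of H are present in G. Then P[X_H = 1] = p^{5} = (1/2)^{5} = 1/32.
By linearity: E[X] = Σ_H E[X_H] = 945 · p^{5} = 945 · 1/32 = 945/32.
Numerically: E[X] ≈ 29.5312.

E[X] = 945 · (1/2)^{5} = 945/32 ≈ 29.5312.


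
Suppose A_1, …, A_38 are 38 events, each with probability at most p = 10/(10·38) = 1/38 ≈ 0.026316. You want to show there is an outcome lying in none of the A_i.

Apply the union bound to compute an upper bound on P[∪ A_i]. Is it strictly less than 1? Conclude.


Union bound: P[∪_{i=1}^{38} A_i] ≤ Σ_i P[A_i] ≤ 38·p = 38·(1/38) = 1.
Numerically: 1 ≈ 1.000000.
Is 1 < 1? NO.
Since the bound 1 is ≥ 1, the union bound is uninformative here; it does NOT by itself certify existence.

38·p = 1 ≈ 1.000000; existence NOT certified by the union bound.


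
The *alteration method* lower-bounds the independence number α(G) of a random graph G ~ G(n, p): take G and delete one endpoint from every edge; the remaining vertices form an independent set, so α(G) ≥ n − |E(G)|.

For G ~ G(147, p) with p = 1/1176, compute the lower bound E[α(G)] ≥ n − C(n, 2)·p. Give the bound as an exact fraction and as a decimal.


E[|E(G)|] = C(147, 2)·p = 10731 · (1/1176) = 73/8.
E[α(G)] ≥ n − E[|E(G)|] = 147 − 73/8 = 1103/8.
Numerically: ≈ 137.875.
(This is only a lower bound; the true E[α(G)] may be larger.)

E[α(G)] ≥ 1103/8 ≈ 137.875.


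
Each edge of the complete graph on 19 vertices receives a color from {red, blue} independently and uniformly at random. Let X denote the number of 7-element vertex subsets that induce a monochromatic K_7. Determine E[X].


Let X = Σ_S X_S over the C(19, 7) = 50388 subsets S of size 7, where X_S = 1 if the K_7 on S is monochromatic.
For a fixed S, the K_7 on S has C(7, 2) = 21 edges. P[all 21 edges red] = (1/2)^21, and likewise for blue, so P[monochromatic] = 2·(1/2)^21 = 2^{1 − 21} = 1/1048576.
Summing: E[X] = C(19, 7) · 2^{1 − 21} = 50388 · 1/1048576 = 12597/262144.
Numerically: E[X] ≈ 0.04805.

E[X] = C(19,7)·2^(1−C(7,2)) = 12597/262144 ≈ 0.04805.


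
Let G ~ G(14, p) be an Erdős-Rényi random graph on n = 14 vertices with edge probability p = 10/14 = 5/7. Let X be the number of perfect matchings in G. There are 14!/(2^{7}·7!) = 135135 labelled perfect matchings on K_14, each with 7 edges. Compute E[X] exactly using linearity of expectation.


K_14 has 14!/(2^{7}·7!) = 135135 labelled perfect matchings.
For each such perfect matching H, let X_H = 1 if all 7 edges of H are present in G. Then P[X_H = 1] = p^{7} = (5/7)^{7} = 78125/823543.
Summing the indicators: E[X] = Σ_H E[X_H] = 135135 · p^{7} = 135135 · 78125/823543 = 1508203125/117649.
Numerically: E[X] ≈ 1.28e+04.

E[X] = 135135 · (5/7)^{7} = 1508203125/117649 ≈ 1.28e+04.


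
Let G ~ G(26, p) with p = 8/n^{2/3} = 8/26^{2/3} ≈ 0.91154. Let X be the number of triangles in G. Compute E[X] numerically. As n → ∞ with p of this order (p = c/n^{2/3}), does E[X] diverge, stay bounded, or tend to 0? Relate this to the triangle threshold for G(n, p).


Number of potential triangles: C(26, 3) = 2600.
Each occurs with probability p³ ≈ (0.91154)³ ≈ 7.5739645e-01.
By linearity: E[X] = C(26, 3)·p³ ≈ 2600 · 7.5739645e-01 ≈ 1969.23077.
Since α = 2/3 < 1, p = c/n^{2/3} ≫ 1/n is above the triangle threshold p ~ 1/n. Asymptotically E[X] ~ (c³/6)·n^{3(1−α)} = (8³/6)·n^{1} → ∞; triangles are abundant w.h.p.

E[X] ≈ 1969.23077; in regime p = Θ(1/n^{2/3}) E[X] diverges (above the triangle threshold p ~ 1/n).


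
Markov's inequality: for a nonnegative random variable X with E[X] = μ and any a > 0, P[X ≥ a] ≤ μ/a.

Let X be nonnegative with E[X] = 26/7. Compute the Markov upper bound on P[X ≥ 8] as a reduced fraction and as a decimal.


μ = E[X] = 26/7, a = 8.
Markov: P[X ≥ 8] ≤ μ/a = (26/7)/8 = 13/28.
Numerically: ≈ 0.46429.
(Since a = 8 > μ = 3.71429, the bound 13/28 is < 1 and informative.)

P[X ≥ 8] ≤ 13/28 ≈ 0.46429.


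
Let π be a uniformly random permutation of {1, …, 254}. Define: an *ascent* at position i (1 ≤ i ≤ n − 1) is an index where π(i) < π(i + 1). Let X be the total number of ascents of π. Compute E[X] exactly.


Write X = Σ X_I over i = 1, …, 253, with X_I the indicator of one ascent.
There are 253 indicators.
For each fixed i, the pair (π(i), π(i+1)) is a uniformly random ordered pair of distinct values from {1, …, 254}; by symmetry P[π(i) < π(i+1)] = 1/2.
By linearity: E[X] = 253 · (1/2) = (254 − 1) · (1/2) = 253/2 ≈ 126.500.

E[X] = 253/2 = 126.500.


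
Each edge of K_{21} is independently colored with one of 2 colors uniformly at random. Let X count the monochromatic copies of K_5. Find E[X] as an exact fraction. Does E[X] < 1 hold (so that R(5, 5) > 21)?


E[X] = C(21, 5) · 2^{1 − 10} = 20349 · 2^{−9} = 20349/512.
As a reduced fraction: E[X] = 20349/512 ≈ 39.744.
Is E[X] < 1? NO.
Since E[X] ≥ 1, the first-moment bound is inconclusive at n = 21; it does NOT by itself certify R(5, 5) > 21.

E[X] = 20349/512 ≈ 39.744; E[X] ≥ 1; first-moment method inconclusive here.


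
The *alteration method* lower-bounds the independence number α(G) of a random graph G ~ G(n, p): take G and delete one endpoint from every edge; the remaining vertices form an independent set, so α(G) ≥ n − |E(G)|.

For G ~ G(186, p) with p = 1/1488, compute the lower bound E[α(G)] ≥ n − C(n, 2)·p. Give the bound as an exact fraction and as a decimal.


E[|E(G)|] = C(186, 2)·p = 17205 · (1/1488) = 185/16.
E[α(G)] ≥ n − E[|E(G)|] = 186 − 185/16 = 2791/16.
Numerically: ≈ 174.43750.
(This is only a lower bound; the true E[α(G)] may be larger.)

E[α(G)] ≥ 2791/16 ≈ 174.43750.


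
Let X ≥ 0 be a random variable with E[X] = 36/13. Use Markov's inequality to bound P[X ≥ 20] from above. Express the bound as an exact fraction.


μ = E[X] = 36/13, a = 20.
Markov: P[X ≥ 20] ≤ μ/a = (36/13)/20 = 9/65.
Numerically: ≈ 0.138.
(Since a = 20 > μ = 2.769, the bound 9/65 is < 1 and informative.)

P[X ≥ 20] ≤ 9/65 ≈ 0.138.


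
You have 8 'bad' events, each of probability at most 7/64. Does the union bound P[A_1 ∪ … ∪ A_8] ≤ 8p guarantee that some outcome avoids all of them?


Union bound: P[∪_{i=1}^{8} A_i] ≤ Σ_i P[A_i] ≤ 8·p = 8·(7/64) = 7/8.
Numerically: 7/8 ≈ 0.8750.
Is 7/8 < 1? YES.
Since P[∪ A_i] ≤ 7/8 < 1, the complement has P[∩ A_i^c] ≥ 1 − 7/8 = 1/8 > 0, so some outcome avoids every A_i.

8·p = 7/8 ≈ 0.8750; existence CERTIFIED by the union bound.


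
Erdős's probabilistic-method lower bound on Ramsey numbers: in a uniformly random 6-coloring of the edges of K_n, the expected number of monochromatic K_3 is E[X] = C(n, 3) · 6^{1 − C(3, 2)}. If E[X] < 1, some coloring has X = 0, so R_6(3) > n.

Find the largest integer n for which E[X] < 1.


We need C(n, 3) · 6^{1 − 3} < 1, i.e. C(n, 3) < 6^{3 − 1} = 36.
Check values of n near the boundary:
  n = 3: C(3, 3) = 1; 1 < 36? YES
  n = 4: C(4, 3) = 4; 4 < 36? YES
  n = 5: C(5, 3) = 10; 10 < 36? YES
  n = 6: C(6, 3) = 20; 20 < 36? YES
  n = 7: C(7, 3) = 35; 35 < 36? YES
  n = 8: C(8, 3) = 56; 56 < 36? NO
The largest n with C(n, 3) < 36 is n = 7 (where E[X] = 35/36 ≈ 0.972). Hence R_6(3) > 7, i.e. R_6(3) ≥ 8.

Largest n = 7; hence R_6(3) > 7.


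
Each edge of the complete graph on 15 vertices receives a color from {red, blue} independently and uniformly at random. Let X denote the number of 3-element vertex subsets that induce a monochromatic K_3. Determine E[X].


Let X = Σ_S X_S over the C(15, 3) = 455 subsets S of size 3, where X_S = 1 if the K_3 on S is monochromatic.
For a fixed S, the K_3 on S has C(3, 2) = 3 edges. P[all 3 edges red] = (1/2)^3, and likewise for blue, so P[monochromatic] = 2·(1/2)^3 = 2^{1 − 3} = 1/4.
By linearity: E[X] = C(15, 3) · 2^{1 − 3} = 455 · 1/4 = 455/4.
Numerically: E[X] ≈ 113.7500.

E[X] = C(15,3)·2^(1−C(3,2)) = 455/4 ≈ 113.7500.


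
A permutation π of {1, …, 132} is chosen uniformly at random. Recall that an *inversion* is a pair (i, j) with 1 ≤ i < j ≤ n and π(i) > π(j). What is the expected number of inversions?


Write X = Σ X_I over the C(132, 2) = 8646 pairs i < j, with X_I the indicator of one inversion.
There are 8646 indicators.
For each fixed pair i < j, the values π(i) and π(j) are two distinct elements of {1, …, 132} in uniformly random order; by symmetry P[π(i) > π(j)] = 1/2.
By linearity: E[X] = 8646 · (1/2) = C(132, 2) · (1/2) = 8646/2 = 4323 ≈ 4323.00000.

E[X] = 4323 = 4323.00000.


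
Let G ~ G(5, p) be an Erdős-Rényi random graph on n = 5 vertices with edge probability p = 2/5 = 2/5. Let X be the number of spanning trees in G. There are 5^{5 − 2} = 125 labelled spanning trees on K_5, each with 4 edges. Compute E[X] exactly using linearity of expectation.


K_5 has 5^{5 − 2} = 125 labelled spanning trees.
For each such spanning tree H, let X_H = 1 if all 4 edges of H are present in G. Then P[X_H = 1] = p^{4} = (2/5)^{4} = 16/625.
By linearity of expectation: E[X] = Σ_H E[X_H] = 125 · p^{4} = 125 · 16/625 = 16/5.
Numerically: E[X] ≈ 3.2.

E[X] = 125 · (2/5)^{4} = 16/5 ≈ 3.2.


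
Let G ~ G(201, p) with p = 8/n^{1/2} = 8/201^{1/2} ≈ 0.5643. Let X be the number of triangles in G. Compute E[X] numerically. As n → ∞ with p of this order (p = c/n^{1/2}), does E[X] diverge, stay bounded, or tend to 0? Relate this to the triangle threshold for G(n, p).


Number of potential triangles: C(201, 3) = 1333300.
Each occurs with probability p³ ≈ (0.5643)³ ≈ 1.796701e-01.
By linearity: E[X] = C(201, 3)·p³ ≈ 1333300 · 1.796701e-01 ≈ 239554.1804.
Since α = 1/2 < 1, p = c/n^{1/2} ≫ 1/n is above the triangle threshold p ~ 1/n. Asymptotically E[X] ~ (c³/6)·n^{3(1−α)} = (8³/6)·n^{1.5} → ∞; triangles are abundant w.h.p.

E[X] ≈ 239554.1804; in regime p = Θ(1/n^{1/2}) E[X] diverges (above the triangle threshold p ~ 1/n).


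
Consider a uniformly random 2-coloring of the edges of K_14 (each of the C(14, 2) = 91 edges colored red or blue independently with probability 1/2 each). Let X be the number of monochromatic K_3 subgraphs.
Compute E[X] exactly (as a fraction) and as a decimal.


Let X = Σ_S X_S over the C(14, 3) = 364 subsets S of size 3, where X_S = 1 if the K_3 on S is monochromatic.
For a fixed S, the K_3 on S has C(3, 2) = 3 edges. P[all 3 edges red] = (1/2)^3, and likewise for blue, so P[monochromatic] = 2·(1/2)^3 = 2^{1 − 3} = 1/4.
Summing: E[X] = C(14, 3) · 2^{1 − 3} = 364 · 1/4 = 91.
Numerically: E[X] ≈ 91.000000.

E[X] = C(14,3)·2^(1−C(3,2)) = 91 ≈ 91.000000.


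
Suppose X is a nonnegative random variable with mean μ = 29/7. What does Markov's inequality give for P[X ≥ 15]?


μ = E[X] = 29/7, a = 15.
Markov: P[X ≥ 15] ≤ μ/a = (29/7)/15 = 29/105.
Numerically: ≈ 0.2762.
(Since a = 15 > μ = 4.1429, the bound 29/105 is < 1 and informative.)

P[X ≥ 15] ≤ 29/105 ≈ 0.2762.


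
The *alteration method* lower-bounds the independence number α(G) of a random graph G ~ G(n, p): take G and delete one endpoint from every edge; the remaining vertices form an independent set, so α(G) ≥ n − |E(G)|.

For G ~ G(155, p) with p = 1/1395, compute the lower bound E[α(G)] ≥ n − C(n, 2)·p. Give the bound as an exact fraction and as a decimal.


E[|E(G)|] = C(155, 2)·p = 11935 · (1/1395) = 77/9.
E[α(G)] ≥ n − E[|E(G)|] = 155 − 77/9 = 1318/9.
Numerically: ≈ 146.44444.
(This is only a lower bound; the true E[α(G)] may be larger.)

E[α(G)] ≥ 1318/9 ≈ 146.44444.


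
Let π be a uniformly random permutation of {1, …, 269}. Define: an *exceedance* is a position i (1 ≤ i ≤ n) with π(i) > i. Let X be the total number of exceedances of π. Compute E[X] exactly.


Write X = Σ_{i=1}^{269} X_i, where X_i = 1_{π(i) > i}.
For each fixed i, π(i) is uniform over {1, …, 269} (marginal of a uniform permutation), so P[π(i) > i] = (n − i)/n. Summing: Σ_{i=1}^{269} (n − i)/n = (0 + 1 + … + 268)/269 = 269(269 − 1)/(2·269) = (269 − 1)/2.
Hence E[X] = Σ_{i=1}^{269} (269 − i)/269 = 134 ≈ 134.00000.

E[X] = 134 = 134.00000.


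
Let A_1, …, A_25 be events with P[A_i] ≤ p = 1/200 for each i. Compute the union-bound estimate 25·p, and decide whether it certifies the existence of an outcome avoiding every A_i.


Union bound: P[∪_{i=1}^{25} A_i] ≤ Σ_i P[A_i] ≤ 25·p = 25·(1/200) = 1/8.
Numerically: 1/8 ≈ 0.125000.
Is 1/8 < 1? YES.
Since P[∪ A_i] ≤ 1/8 < 1, the complement has P[∩ A_i^c] ≥ 1 − 1/8 = 7/8 > 0, so some outcome avoids every A_i.

25·p = 1/8 ≈ 0.125000; existence CERTIFIED by the union bound.


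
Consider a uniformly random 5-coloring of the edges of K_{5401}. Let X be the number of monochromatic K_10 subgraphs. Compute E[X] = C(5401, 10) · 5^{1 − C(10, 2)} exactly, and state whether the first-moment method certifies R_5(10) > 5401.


E[X] = C(5401, 10) · 5^{1 − 45} = 5772423232412011351582235732760 · 5^{−44} = 5772423232412011351582235732760/5684341886080801486968994140625.
As a reduced fraction: E[X] = 1154484646482402270316447146552/1136868377216160297393798828125 ≈ 1.0155.
Is E[X] < 1? NO.
Since E[X] ≥ 1, the first-moment bound is inconclusive at n = 5401; it does NOT by itself certify R_5(10) > 5401.

E[X] = 1154484646482402270316447146552/1136868377216160297393798828125 ≈ 1.0155; E[X] ≥ 1; first-moment method inconclusive here.


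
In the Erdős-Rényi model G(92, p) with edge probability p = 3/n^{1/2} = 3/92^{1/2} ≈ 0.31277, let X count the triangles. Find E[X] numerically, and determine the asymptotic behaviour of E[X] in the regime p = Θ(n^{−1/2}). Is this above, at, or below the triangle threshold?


Number of potential triangles: C(92, 3) = 125580.
Each occurs with probability p³ ≈ (0.31277)³ ≈ 3.0597224e-02.
By linearity: E[X] = C(92, 3)·p³ ≈ 125580 · 3.0597224e-02 ≈ 3842.39937.
Since α = 1/2 < 1, p = c/n^{1/2} ≫ 1/n is above the triangle threshold p ~ 1/n. Asymptotically E[X] ~ (c³/6)·n^{3(1−α)} = (3³/6)·n^{1.5} → ∞; triangles are abundant w.h.p.

E[X] ≈ 3842.39937; in regime p = Θ(1/n^{1/2}) E[X] diverges (above the triangle threshold p ~ 1/n).


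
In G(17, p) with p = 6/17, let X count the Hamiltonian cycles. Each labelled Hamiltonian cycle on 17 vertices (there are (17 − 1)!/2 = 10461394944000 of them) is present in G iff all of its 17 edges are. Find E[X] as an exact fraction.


K_17 has (17 − 1)!/2 = 10461394944000 labelled Hamiltonian cycles.
For each such Hamiltonian cycle H, let X_H = 1 if all 17 edges of H are present in G. Then P[X_H = 1] = p^{17} = (6/17)^{17} = 16926659444736/827240261886336764177.
By linearity of expectation: E[X] = Σ_H E[X_H] = 10461394944000 · p^{17} = 10461394944000 · 16926659444736/827240261886336764177 = 177076469533971037814784000/827240261886336764177.
Numerically: E[X] ≈ 2.14e+05.

E[X] = 10461394944000 · (6/17)^{17} = 177076469533971037814784000/827240261886336764177 ≈ 2.14e+05.


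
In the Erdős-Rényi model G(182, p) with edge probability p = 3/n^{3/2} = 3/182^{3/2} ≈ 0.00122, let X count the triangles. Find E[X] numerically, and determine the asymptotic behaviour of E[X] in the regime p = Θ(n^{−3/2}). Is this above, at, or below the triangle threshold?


Number of potential triangles: C(182, 3) = 988260.
Each occurs with probability p³ ≈ (0.00122)³ ≈ 1.82407e-09.
By linearity: E[X] = C(182, 3)·p³ ≈ 988260 · 1.82407e-09 ≈ 0.002.
Since α = 3/2 > 1, p = c/n^{3/2} = o(1/n) is below the triangle threshold p ~ 1/n. Asymptotically E[X] ~ (c³/6)·n^{3(1−α)} = (3³/6)·n^{-1.5} → 0, so by Markov's inequality G has no triangles w.h.p.

E[X] ≈ 0.002; in regime p = Θ(1/n^{3/2}) E[X] tends to 0 (below the triangle threshold p ~ 1/n).


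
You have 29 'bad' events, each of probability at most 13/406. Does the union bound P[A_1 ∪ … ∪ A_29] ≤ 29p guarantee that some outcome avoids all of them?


Union bound: P[∪_{i=1}^{29} A_i] ≤ Σ_i P[A_i] ≤ 29·p = 29·(13/406) = 13/14.
Numerically: 13/14 ≈ 0.92857.
Is 13/14 < 1? YES.
Since P[∪ A_i] ≤ 13/14 < 1, the complement has P[∩ A_i^c] ≥ 1 − 13/14 = 1/14 > 0, so some outcome avoids every A_i.

29·p = 13/14 ≈ 0.92857; existence CERTIFIED by the union bound.


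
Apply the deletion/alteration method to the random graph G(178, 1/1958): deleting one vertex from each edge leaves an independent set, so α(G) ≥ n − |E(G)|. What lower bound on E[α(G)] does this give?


E[|E(G)|] = C(178, 2)·p = 15753 · (1/1958) = 177/22.
E[α(G)] ≥ n − E[|E(G)|] = 178 − 177/22 = 3739/22.
Numerically: ≈ 169.95455.
(This is only a lower bound; the true E[α(G)] may be larger.)

E[α(G)] ≥ 3739/22 ≈ 169.95455.


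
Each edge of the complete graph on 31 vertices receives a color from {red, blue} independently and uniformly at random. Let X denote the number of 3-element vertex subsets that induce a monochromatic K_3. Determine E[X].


Let X = Σ_S X_S over the C(31, 3) = 4495 subsets S of size 3, where X_S = 1 if the K_3 on S is monochromatic.
For a fixed S, the K_3 on S has C(3, 2) = 3 edges. P[all 3 edges red] = (1/2)^3, and likewise for blue, so P[monochromatic] = 2·(1/2)^3 = 2^{1 − 3} = 1/4.
By linearity of expectation: E[X] = C(31, 3) · 2^{1 − 3} = 4495 · 1/4 = 4495/4.
Numerically: E[X] ≈ 1123.75000.

E[X] = C(31,3)·2^(1−C(3,2)) = 4495/4 ≈ 1123.75000.


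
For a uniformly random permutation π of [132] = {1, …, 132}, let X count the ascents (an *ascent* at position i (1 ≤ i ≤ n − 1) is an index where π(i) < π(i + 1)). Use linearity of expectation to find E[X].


Write X = Σ X_I over i = 1, …, 131, with X_I the indicator of one ascent.
There are 131 indicators.
For each fixed i, the pair (π(i), π(i+1)) is a uniformly random ordered pair of distinct values from {1, …, 132}; by symmetry P[π(i) < π(i+1)] = 1/2.
By linearity: E[X] = 131 · (1/2) = (132 − 1) · (1/2) = 131/2 ≈ 65.500.

E[X] = 131/2 = 65.500.


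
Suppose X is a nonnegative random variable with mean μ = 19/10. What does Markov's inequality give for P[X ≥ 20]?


μ = E[X] = 19/10, a = 20.
Markov: P[X ≥ 20] ≤ μ/a = (19/10)/20 = 19/200.
Numerically: ≈ 0.095000.
(Since a = 20 > μ = 1.900000, the bound 19/200 is < 1 and informative.)

P[X ≥ 20] ≤ 19/200 ≈ 0.095000.


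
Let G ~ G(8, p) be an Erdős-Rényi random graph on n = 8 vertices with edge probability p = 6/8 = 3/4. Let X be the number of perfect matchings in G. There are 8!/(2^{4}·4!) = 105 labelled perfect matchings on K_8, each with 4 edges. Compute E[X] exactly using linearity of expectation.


K_8 has 8!/(2^{4}·4!) = 105 labelled perfect matchings.
For each such perfect matching H, let X_H = 1 if all 4 edges of H are present in G. Then P[X_H = 1] = p^{4} = (3/4)^{4} = 81/256.
By linearity: E[X] = Σ_H E[X_H] = 105 · p^{4} = 105 · 81/256 = 8505/256.
Numerically: E[X] ≈ 33.2.

E[X] = 105 · (3/4)^{4} = 8505/256 ≈ 33.2.


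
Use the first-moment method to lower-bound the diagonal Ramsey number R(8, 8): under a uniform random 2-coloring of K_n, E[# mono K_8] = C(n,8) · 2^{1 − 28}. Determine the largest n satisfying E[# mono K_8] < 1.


We need C(n, 8) · 2^{1 − 28} < 1, i.e. C(n, 8) < 2^{28 − 1} = 134217728.
Check values of n near the boundary:
  n = 39: C(39, 8) = 61523748; 61523748 < 134217728? YES
  n = 40: C(40, 8) = 76904685; 76904685 < 134217728? YES
  n = 41: C(41, 8) = 95548245; 95548245 < 134217728? YES
  n = 42: C(42, 8) = 118030185; 118030185 < 134217728? YES
  n = 43: C(43, 8) = 145008513; 145008513 < 134217728? NO
  n = 44: C(44, 8) = 177232627; 177232627 < 134217728? NO
The largest n with C(n, 8) < 134217728 is n = 42 (where E[X] = 118030185/134217728 ≈ 0.879393). Hence R(8, 8) > 42, i.e. R(8, 8) ≥ 43.

Largest n = 42; hence R(8, 8) > 42.


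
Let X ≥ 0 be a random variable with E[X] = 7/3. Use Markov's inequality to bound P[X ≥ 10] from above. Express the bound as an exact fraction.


μ = E[X] = 7/3, a = 10.
Markov: P[X ≥ 10] ≤ μ/a = (7/3)/10 = 7/30.
Numerically: ≈ 0.2333.
(Since a = 10 > μ = 2.3333, the bound 7/30 is < 1 and informative.)

P[X ≥ 10] ≤ 7/30 ≈ 0.2333.


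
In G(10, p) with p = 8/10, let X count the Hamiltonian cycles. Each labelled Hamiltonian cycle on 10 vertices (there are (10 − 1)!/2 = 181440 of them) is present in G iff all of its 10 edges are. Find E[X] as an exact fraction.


K_10 has (10 − 1)!/2 = 181440 labelled Hamiltonian cycles.
For each such Hamiltonian cycle H, let X_H = 1 if all 10 edges of H are present in G. Then P[X_H = 1] = p^{10} = (4/5)^{10} = 1048576/9765625.
By linearity: E[X] = Σ_H E[X_H] = 181440 · p^{10} = 181440 · 1048576/9765625 = 38050725888/1953125.
Numerically: E[X] ≈ 19482.

E[X] = 181440 · (4/5)^{10} = 38050725888/1953125 ≈ 19482.


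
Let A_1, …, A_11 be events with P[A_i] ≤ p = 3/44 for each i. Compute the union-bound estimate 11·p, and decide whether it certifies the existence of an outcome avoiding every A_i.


Union bound: P[∪_{i=1}^{11} A_i] ≤ Σ_i P[A_i] ≤ 11·p = 11·(3/44) = 3/4.
Numerically: 3/4 ≈ 0.750.
Is 3/4 < 1? YES.
Since P[∪ A_i] ≤ 3/4 < 1, the complement has P[∩ A_i^c] ≥ 1 − 3/4 = 1/4 > 0, so some outcome avoids every A_i.

11·p = 3/4 ≈ 0.750; existence CERTIFIED by the union bound.


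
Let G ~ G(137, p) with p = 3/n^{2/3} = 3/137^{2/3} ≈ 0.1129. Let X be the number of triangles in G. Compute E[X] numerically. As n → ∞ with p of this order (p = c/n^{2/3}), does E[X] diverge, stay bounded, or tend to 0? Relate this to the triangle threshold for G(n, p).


Number of potential triangles: C(137, 3) = 419220.
Each occurs with probability p³ ≈ (0.1129)³ ≈ 1.438542e-03.
By linearity: E[X] = C(137, 3)·p³ ≈ 419220 · 1.438542e-03 ≈ 603.0657.
Since α = 2/3 < 1, p = c/n^{2/3} ≫ 1/n is above the triangle threshold p ~ 1/n. Asymptotically E[X] ~ (c³/6)·n^{3(1−α)} = (3³/6)·n^{1} → ∞; triangles are abundant w.h.p.

E[X] ≈ 603.0657; in regime p = Θ(1/n^{2/3}) E[X] diverges (above the triangle threshold p ~ 1/n).


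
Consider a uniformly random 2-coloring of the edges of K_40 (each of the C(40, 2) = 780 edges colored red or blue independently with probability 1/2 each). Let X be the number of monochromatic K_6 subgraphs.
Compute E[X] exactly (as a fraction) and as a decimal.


Let X = Σ_S X_S over the C(40, 6) = 3838380 subsets S of size 6, where X_S = 1 if the K_6 on S is monochromatic.
For a fixed S, the K_6 on S has C(6, 2) = 15 edges. P[all 15 edges red] = (1/2)^15, and likewise for blue, so P[monochromatic] = 2·(1/2)^15 = 2^{1 − 15} = 1/16384.
By linearity: E[X] = C(40, 6) · 2^{1 − 15} = 3838380 · 1/16384 = 959595/4096.
Numerically: E[X] ≈ 234.276123.

E[X] = C(40,6)·2^(1−C(6,2)) = 959595/4096 ≈ 234.276123.
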